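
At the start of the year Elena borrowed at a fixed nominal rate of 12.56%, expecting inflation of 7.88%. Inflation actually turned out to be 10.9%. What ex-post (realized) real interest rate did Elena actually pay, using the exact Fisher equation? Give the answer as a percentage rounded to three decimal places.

1.497%

Ex-post: (1 + 0.1256)/(1 + 0.1090) − 1 = 1.4968%
So the realized real rate is 1.497%.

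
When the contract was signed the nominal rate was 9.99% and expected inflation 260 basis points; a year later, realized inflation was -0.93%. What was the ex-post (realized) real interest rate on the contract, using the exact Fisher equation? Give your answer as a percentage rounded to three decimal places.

Ex-post: (1 + 0.0999)/(1 − 0.0093) − 1 = 11.02251%
So the realized real rate is 11.023%.

11.023%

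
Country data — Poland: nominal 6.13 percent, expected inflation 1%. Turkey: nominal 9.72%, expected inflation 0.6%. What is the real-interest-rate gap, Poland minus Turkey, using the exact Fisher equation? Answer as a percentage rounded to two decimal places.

-3.99%

Poland: (1 + 0.0613)/(1 + 0.0100) − 1 = 5.0792%
Turkey: (1 + 0.0972)/(1 + 0.0060) − 1 = 9.0656%
Differential = 5.0792% − 9.0656% = -3.9864% → -3.99%.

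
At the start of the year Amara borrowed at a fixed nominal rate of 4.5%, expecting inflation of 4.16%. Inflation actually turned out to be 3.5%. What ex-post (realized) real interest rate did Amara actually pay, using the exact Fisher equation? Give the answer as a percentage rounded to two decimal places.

0.97%

Ex-post: (1 + 0.0450)/(1 + 0.0350) − 1 = 0.9662%
So the realized real rate is 0.97%.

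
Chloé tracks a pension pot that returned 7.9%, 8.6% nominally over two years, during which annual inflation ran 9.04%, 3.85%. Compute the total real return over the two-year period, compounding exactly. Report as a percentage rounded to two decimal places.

Compound the nominal returns: 1.0790 × 1.0860 = 1.171794.
Compound inflation: 1.0904 × 1.0385 = 1.132380.
Deflate: 1.171794 / 1.132380 = 1.034806.
Total real return = 1.034806 − 1 → 3.48%.

3.48%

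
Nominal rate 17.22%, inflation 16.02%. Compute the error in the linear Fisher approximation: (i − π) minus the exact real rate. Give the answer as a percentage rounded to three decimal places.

0.166%

Approximate: r ≈ 17.220% − 16.020% = 1.2000%
Exact: (1 + 0.1722)/(1 + 0.1602) − 1 = 1.0343%
Error = 1.2000% − 1.0343% = 0.1657% → 0.166%.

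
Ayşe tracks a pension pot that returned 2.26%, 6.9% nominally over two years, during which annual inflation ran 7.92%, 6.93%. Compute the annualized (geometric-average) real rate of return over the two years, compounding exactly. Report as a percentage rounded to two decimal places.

-2.67%

Nominal growth factor = 1.0226 × 1.0690 = 1.09315940
Price-level growth factor = 1.0792 × 1.0693 = 1.15398856
Real growth factor = 1.09315940 / 1.15398856 = 0.94728790
Annualized real rate = 0.94728790^(1/2) − 1 = -2.6713% → -2.67%.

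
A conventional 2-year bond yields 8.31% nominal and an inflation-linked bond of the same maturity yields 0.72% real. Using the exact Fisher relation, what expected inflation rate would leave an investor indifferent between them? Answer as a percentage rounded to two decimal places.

7.54%

(1 + π) = (1 + i)/(1 + r) = 1.08310 / 1.00720 = 1.075357
Break-even inflation = 1.075357 − 1 → 7.54%.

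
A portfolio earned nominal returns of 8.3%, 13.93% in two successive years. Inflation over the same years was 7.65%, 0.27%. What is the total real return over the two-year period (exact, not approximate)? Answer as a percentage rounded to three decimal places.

Compound the nominal returns: 1.0830 × 1.1393 = 1.233862.
Compound inflation: 1.0765 × 1.0027 = 1.079407.
Deflate: 1.233862 / 1.079407 = 1.143093.
Total real return = 1.143093 − 1 → 14.309%.

14.309%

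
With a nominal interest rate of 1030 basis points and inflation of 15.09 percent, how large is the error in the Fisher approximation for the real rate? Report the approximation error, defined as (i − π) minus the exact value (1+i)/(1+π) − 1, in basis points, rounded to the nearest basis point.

-63 basis points

Approximate: r ≈ 10.300% − 15.090% = -4.7900%
Exact: (1 + 0.1030)/(1 + 0.1509) − 1 = -4.1620%
Error = -4.7900% − (-4.1620%) = -0.6280% → -63 basis points.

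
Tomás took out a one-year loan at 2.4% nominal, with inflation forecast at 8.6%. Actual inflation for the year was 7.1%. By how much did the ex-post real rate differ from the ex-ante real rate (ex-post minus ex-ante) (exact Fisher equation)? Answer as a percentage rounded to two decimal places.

Ex-ante: (1 + 0.0240)/(1 + 0.0860) − 1 = -5.7090%
Ex-post: (1 + 0.0240)/(1 + 0.0710) − 1 = -4.3884%
Difference (ex-post − ex-ante) = 1.3206% → 1.32%.

1.32%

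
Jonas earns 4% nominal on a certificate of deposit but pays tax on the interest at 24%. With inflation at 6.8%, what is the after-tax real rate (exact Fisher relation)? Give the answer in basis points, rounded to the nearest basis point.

-352 basis points

After-tax nominal return = 4% × (1 − 0.24) = 3.0400%.
1 + r = 1.03040 / 1.06800 = 0.964794
After-tax real rate = 0.964794 − 1 → -352 basis points.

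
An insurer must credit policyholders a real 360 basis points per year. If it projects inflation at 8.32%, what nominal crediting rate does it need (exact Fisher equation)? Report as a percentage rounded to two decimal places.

(1 + i) = (1 + r)(1 + π) = 1.03600 × 1.08320 = 1.1221952
i = 1.1221952 − 1, so the required nominal rate is 12.22%.

12.22%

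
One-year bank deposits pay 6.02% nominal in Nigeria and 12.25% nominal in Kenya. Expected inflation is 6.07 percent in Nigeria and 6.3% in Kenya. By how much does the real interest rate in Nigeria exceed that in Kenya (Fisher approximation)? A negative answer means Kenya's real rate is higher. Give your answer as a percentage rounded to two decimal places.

-6.00%

Nigeria: 6.02% − 6.07% = -0.050%
Kenya: 12.25% − 6.3% = 5.950%
Differential = -6.000% → -6.00%.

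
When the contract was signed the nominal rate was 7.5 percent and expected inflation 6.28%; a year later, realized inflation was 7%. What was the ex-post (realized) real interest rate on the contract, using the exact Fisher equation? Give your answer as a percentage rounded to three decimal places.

Ex-post: (1 + 0.0750)/(1 + 0.0700) − 1 = 0.4673%
So the realized real rate is 0.467%.

0.467%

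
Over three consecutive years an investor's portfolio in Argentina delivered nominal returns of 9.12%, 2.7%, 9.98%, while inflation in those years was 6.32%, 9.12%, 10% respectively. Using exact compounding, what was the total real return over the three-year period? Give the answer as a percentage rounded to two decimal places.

-3.42%

Compound the nominal returns: 1.0912 × 1.0270 × 1.0998 = 1.232505.
Compound inflation: 1.0632 × 1.0912 × 1.1000 = 1.276180.
Deflate: 1.232505 / 1.276180 = 0.965776.
Total real return = 0.965776 − 1 → -3.42%.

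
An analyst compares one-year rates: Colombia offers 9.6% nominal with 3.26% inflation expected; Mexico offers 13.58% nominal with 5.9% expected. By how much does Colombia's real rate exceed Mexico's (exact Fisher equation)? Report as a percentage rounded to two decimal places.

Colombia: (1 + 0.0960)/(1 + 0.0326) − 1 = 6.1398%
Mexico: (1 + 0.1358)/(1 + 0.0590) − 1 = 7.2521%
Differential = 6.1398% − 7.2521% = -1.1123% → -1.11%.

-1.11%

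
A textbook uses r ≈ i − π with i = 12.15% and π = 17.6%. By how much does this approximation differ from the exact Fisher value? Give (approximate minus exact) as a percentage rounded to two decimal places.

-0.82%

Approximate: r ≈ 12.150% − 17.600% = -5.4500%
Exact: (1 + 0.1215)/(1 + 0.1760) − 1 = -4.6344%
Error = -5.4500% − (-4.6344%) = -0.8156% → -0.82%.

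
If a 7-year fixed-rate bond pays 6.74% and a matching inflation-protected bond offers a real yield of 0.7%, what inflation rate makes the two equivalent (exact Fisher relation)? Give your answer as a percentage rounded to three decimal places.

5.998%

(1 + π) = (1 + i)/(1 + r) = 1.06740 / 1.00700 = 1.059980
Break-even inflation = 1.059980 − 1 → 5.998%.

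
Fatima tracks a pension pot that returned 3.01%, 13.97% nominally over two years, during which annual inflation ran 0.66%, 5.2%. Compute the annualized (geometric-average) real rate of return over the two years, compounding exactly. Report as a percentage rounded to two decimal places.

Compound the nominal returns: 1.0301 × 1.1397 = 1.17400497.
Compound inflation: 1.0066 × 1.0520 = 1.05894320.
Deflate: 1.17400497 / 1.05894320 = 1.10865717.
Annualized real rate = 1.10865717^(1/2) − 1 = 5.2928% → 5.29%.

5.29%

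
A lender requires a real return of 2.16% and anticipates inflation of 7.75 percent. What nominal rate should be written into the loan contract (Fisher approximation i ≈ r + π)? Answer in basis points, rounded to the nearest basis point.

i ≈ r + π = 2.16% + 7.75% = 991 basis points.

991 basis points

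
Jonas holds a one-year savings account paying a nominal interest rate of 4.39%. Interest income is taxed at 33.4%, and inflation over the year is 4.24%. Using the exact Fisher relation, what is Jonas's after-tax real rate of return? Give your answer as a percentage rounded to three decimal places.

After-tax nominal return = 4.39% × (1 − 0.334) = 2.92374%.
1 + r = 1.0292374 / 1.04240 = 0.987373
After-tax real rate = 0.987373 − 1 → -1.263%.

-1.263%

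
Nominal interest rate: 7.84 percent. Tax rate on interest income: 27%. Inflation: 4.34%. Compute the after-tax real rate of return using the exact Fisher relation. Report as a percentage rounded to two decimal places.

After-tax nominal return = 7.84% × (1 − 0.27) = 5.7232%.
1 + r = 1.057232 / 1.04340 = 1.013257
After-tax real rate = 1.013257 − 1 → 1.33%.

1.33%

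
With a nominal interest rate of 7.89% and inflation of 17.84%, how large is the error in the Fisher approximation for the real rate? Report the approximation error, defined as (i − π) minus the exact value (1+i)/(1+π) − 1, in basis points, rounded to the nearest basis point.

Approximate: r ≈ 7.890% − 17.840% = -9.9500%
Exact: (1 + 0.0789)/(1 + 0.1784) − 1 = -8.4437%
Error = -9.9500% − (-8.4437%) = -1.5063% → -151 basis points.

-151 basis points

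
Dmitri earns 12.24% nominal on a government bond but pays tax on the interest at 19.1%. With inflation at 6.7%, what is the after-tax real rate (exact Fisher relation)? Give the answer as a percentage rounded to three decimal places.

3.001%

After-tax nominal return = 12.24% × (1 − 0.191) = 9.90216%.
1 + r = 1.0990216 / 1.06700 = 1.030011
After-tax real rate = 1.030011 − 1 → 3.001%.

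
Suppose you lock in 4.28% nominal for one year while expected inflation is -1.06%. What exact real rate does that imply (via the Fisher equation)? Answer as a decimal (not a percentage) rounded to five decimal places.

0.05397

By the Fisher equation, 1 + r = (1 + i)/(1 + π).
1 + r = 1.04280 / 0.98940 = 1.053972
r = 1.053972 − 1 = 5.3972%, i.e. 0.05397.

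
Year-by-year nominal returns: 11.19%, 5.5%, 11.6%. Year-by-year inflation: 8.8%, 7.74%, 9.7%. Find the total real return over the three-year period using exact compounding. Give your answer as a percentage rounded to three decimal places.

Compound the nominal returns: 1.1119 × 1.0550 × 1.1160 = 1.309129.
Compound inflation: 1.0880 × 1.0774 × 1.0970 = 1.285916.
Deflate: 1.309129 / 1.285916 = 1.018052.
Total real return = 1.018052 − 1 → 1.805%.

1.805%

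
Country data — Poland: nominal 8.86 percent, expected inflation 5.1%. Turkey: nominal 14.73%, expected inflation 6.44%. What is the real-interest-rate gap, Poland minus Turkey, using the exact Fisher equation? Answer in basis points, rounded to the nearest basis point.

Poland: (1 + 0.0886)/(1 + 0.0510) − 1 = 3.5775%
Turkey: (1 + 0.1473)/(1 + 0.0644) − 1 = 7.7884%
Differential = 3.5775% − 7.7884% = -4.2109% → -421 basis points.

-421 basis points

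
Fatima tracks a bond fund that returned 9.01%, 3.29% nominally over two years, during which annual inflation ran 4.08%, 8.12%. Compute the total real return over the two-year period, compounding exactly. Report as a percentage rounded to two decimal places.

Compound the nominal returns: 1.0901 × 1.0329 = 1.125964.
Compound inflation: 1.0408 × 1.0812 = 1.125313.
Deflate: 1.125964 / 1.125313 = 1.000579.
Total real return = 1.000579 − 1 → 0.06%.

0.06%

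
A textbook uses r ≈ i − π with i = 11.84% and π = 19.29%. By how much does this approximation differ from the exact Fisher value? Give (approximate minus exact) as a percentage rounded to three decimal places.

-1.205%

Approximate: r ≈ 11.840% − 19.290% = -7.4500%
Exact: (1 + 0.1184)/(1 + 0.1929) − 1 = -6.2453%
Error = -7.4500% − (-6.2453%) = -1.2047% → -1.205%.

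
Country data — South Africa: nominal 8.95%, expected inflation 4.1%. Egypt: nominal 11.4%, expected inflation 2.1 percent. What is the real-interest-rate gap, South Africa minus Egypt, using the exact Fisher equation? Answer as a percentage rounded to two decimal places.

-4.45%

South Africa: (1 + 0.0895)/(1 + 0.0410) − 1 = 4.6590%
Egypt: (1 + 0.1140)/(1 + 0.0210) − 1 = 9.1087%
Differential = 4.6590% − 9.1087% = -4.4497% → -4.45%.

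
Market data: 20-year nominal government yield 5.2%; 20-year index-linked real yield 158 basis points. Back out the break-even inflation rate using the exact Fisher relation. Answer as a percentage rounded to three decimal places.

(1 + π) = (1 + i)/(1 + r) = 1.05200 / 1.01580 = 1.035637
Break-even inflation = 1.035637 − 1 → 3.564%.

3.564%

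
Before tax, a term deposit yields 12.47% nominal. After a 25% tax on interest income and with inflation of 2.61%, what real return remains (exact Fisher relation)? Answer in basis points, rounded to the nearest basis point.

657 basis points

After-tax nominal return = 12.47% × (1 − 0.25) = 9.3525%.
1 + r = 1.093525 / 1.02610 = 1.065710
After-tax real rate = 1.065710 − 1 → 657 basis points.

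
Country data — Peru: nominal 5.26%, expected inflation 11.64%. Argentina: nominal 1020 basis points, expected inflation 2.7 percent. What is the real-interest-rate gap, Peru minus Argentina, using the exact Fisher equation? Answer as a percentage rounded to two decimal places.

Peru: (1 + 0.0526)/(1 + 0.1164) − 1 = -5.7148%
Argentina: (1 + 0.1020)/(1 + 0.0270) − 1 = 7.3028%
Differential = -5.7148% − 7.3028% = -13.0176% → -13.02%.

-13.02%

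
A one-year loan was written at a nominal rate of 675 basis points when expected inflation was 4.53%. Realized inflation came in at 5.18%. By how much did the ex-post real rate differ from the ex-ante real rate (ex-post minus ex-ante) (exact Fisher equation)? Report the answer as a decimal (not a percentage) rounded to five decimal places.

-0.00631

Ex-ante: (1 + 0.0675)/(1 + 0.0453) − 1 = 2.1238%
Ex-post: (1 + 0.0675)/(1 + 0.0518) − 1 = 1.4927%
Difference (ex-post − ex-ante) = -0.6311% → -0.00631.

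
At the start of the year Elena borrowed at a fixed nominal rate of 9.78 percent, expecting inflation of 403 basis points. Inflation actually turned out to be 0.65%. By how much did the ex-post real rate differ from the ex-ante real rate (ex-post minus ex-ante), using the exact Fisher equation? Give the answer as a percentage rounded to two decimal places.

Ex-ante: (1 + 0.0978)/(1 + 0.0403) − 1 = 5.5273%
Ex-post: (1 + 0.0978)/(1 + 0.0065) − 1 = 9.0710%
Difference (ex-post − ex-ante) = 3.5438% → 3.54%.

3.54%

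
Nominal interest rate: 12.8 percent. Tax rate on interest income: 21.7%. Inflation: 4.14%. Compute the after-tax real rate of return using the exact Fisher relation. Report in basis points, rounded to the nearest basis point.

After-tax nominal return = 12.8% × (1 − 0.217) = 10.0224%.
1 + r = 1.100224 / 1.04140 = 1.056486
After-tax real rate = 1.056486 − 1 → 565 basis points.

565 basis points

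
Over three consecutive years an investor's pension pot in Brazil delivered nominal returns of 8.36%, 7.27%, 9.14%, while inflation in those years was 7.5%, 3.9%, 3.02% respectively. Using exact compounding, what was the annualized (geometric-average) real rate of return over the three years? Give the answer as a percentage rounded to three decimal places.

Compound the nominal returns: 1.0836 × 1.0727 × 1.0914 = 1.26861904.
Compound inflation: 1.0750 × 1.0390 × 1.0302 = 1.15065614.
Deflate: 1.26861904 / 1.15065614 = 1.10251795.
Annualized real rate = 1.10251795^(1/3) − 1 = 3.3067% → 3.307%.

3.307%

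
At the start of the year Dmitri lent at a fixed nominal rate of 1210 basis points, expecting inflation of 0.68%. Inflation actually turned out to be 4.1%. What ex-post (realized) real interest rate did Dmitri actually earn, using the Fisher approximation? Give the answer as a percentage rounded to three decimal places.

Ex-post: 12.1% − 4.1% = 8.000%
So the realized real rate is 8.000%.

8.000%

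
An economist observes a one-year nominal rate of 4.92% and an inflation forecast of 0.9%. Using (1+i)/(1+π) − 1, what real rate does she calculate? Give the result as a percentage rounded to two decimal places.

3.98%

1 + r = 1.04920 / 1.00900 = 1.039841
r = 1.039841 − 1 = 3.9841%, i.e. 3.98%.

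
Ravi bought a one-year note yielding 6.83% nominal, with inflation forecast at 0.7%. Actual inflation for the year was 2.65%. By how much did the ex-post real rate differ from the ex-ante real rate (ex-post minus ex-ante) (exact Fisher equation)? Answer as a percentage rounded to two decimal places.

-2.02%

Ex-ante: (1 + 0.0683)/(1 + 0.0070) − 1 = 6.0874%
Ex-post: (1 + 0.0683)/(1 + 0.0265) − 1 = 4.0721%
Difference (ex-post − ex-ante) = -2.0153% → -2.02%.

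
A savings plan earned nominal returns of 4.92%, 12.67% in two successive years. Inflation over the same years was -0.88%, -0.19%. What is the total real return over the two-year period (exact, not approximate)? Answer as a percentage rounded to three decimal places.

19.490%

Nominal growth factor = 1.0492 × 1.1267 = 1.182134
Price-level growth factor = 0.9912 × 0.9981 = 0.989317
Real growth factor = 1.182134 / 0.989317 = 1.194899
Total real return = 1.194899 − 1 → 19.490%.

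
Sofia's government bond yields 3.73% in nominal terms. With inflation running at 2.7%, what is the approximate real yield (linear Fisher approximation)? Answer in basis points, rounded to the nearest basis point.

r ≈ i − π = 3.73% − 2.7% = 103 basis points.

103 basis points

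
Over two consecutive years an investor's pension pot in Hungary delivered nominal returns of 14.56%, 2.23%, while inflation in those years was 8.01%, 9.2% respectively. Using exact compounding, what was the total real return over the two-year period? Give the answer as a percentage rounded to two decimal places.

-0.71%

Nominal growth factor = 1.1456 × 1.0223 = 1.171147
Price-level growth factor = 1.0801 × 1.0920 = 1.179469
Real growth factor = 1.171147 / 1.179469 = 0.992944
Total real return = 0.992944 − 1 → -0.71%.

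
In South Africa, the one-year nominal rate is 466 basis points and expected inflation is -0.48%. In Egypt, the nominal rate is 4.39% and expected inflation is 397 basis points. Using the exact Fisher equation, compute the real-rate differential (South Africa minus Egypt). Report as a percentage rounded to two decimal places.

4.76%

South Africa: (1 + 0.0466)/(1 − 0.0048) − 1 = 5.1648%
Egypt: (1 + 0.0439)/(1 + 0.0397) − 1 = 0.4040%
Differential = 5.1648% − 0.4040% = 4.7608% → 4.76%.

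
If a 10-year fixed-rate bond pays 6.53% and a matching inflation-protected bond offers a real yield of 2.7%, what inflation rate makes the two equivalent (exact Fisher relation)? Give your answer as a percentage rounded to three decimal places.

(1 + π) = (1 + i)/(1 + r) = 1.06530 / 1.02700 = 1.037293
Break-even inflation = 1.037293 − 1 → 3.729%.

3.729%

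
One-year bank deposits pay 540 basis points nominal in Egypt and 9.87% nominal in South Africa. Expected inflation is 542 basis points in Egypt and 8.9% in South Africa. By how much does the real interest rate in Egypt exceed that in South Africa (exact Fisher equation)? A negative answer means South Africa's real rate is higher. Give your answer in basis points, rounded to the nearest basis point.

-91 basis points

Egypt: (1 + 0.0540)/(1 + 0.0542) − 1 = -0.0190%
South Africa: (1 + 0.0987)/(1 + 0.0890) − 1 = 0.8907%
Differential = -0.0190% − 0.8907% = -0.9097% → -91 basis points.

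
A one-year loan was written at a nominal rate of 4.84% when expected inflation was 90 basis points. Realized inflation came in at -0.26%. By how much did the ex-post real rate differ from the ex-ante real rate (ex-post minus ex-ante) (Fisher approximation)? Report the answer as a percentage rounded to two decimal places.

1.16%

Ex-ante: 4.84% − 0.9% = 3.940%
Ex-post: 4.84% − (-0.26%) = 5.100%
Difference (ex-post − ex-ante) = 1.1600% → 1.16%.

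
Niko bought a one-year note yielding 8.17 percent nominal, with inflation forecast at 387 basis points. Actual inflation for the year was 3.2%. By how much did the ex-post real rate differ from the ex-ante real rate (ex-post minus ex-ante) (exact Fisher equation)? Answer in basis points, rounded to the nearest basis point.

68 basis points

Ex-ante: (1 + 0.0817)/(1 + 0.0387) − 1 = 4.1398%
Ex-post: (1 + 0.0817)/(1 + 0.0320) − 1 = 4.8159%
Difference (ex-post − ex-ante) = 0.6761% → 68 basis points.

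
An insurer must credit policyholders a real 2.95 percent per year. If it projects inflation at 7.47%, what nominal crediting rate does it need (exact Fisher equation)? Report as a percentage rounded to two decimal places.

10.64%

(1 + i) = (1 + r)(1 + π) = 1.02950 × 1.07470 = 1.10640365
i = 1.10640365 − 1, so the required nominal rate is 10.64%.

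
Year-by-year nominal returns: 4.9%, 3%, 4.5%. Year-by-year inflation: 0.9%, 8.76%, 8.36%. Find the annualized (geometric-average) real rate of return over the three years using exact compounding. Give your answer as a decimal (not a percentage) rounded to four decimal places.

-0.0171

Compound the nominal returns: 1.0490 × 1.0300 × 1.0450 = 1.12909115.
Compound inflation: 1.0090 × 1.0876 × 1.0836 = 1.18913007.
Deflate: 1.12909115 / 1.18913007 = 0.94951022.
Annualized real rate = 0.94951022^(1/3) − 1 = -1.7121% → -0.0171.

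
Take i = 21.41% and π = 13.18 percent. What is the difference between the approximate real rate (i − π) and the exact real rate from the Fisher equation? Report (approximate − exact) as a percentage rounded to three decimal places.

Approximate: r ≈ 21.410% − 13.180% = 8.2300%
Exact: (1 + 0.2141)/(1 + 0.1318) − 1 = 7.2716%
Error = 8.2300% − 7.2716% = 0.9584% → 0.958%.

0.958%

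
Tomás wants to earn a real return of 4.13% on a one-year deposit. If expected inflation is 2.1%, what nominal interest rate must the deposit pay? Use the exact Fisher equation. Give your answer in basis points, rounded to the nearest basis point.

632 basis points

(1 + i) = (1 + r)(1 + π) = 1.04130 × 1.02100 = 1.0631673
i = 1.0631673 − 1, so the required nominal rate is 632 basis points.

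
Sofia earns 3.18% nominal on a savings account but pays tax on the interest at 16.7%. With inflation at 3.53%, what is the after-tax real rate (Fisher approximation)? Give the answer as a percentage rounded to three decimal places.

-0.881%

After-tax nominal return = 3.18% × (1 − 0.167) = 2.64894%.
r ≈ 2.64894% − 3.53% → -0.881%.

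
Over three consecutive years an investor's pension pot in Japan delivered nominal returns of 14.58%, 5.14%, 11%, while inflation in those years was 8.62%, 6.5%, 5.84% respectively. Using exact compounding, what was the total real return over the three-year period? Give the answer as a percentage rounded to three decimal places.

Nominal growth factor = 1.1458 × 1.0514 × 1.1100 = 1.337210
Price-level growth factor = 1.0862 × 1.0650 × 1.0584 = 1.224360
Real growth factor = 1.337210 / 1.224360 = 1.092171
Total real return = 1.092171 − 1 → 9.217%.

9.217%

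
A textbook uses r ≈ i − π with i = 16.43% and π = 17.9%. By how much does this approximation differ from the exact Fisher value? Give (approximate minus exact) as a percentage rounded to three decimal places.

Approximate: r ≈ 16.430% − 17.900% = -1.4700%
Exact: (1 + 0.1643)/(1 + 0.1790) − 1 = -1.2468%
Error = -1.4700% − (-1.2468%) = -0.2232% → -0.223%.

-0.223%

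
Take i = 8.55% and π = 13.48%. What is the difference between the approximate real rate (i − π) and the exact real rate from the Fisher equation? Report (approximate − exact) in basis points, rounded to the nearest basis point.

-59 basis points

Approximate: r ≈ 8.550% − 13.480% = -4.9300%
Exact: (1 + 0.0855)/(1 + 0.1348) − 1 = -4.3444%
Error = -4.9300% − (-4.3444%) = -0.5856% → -59 basis points.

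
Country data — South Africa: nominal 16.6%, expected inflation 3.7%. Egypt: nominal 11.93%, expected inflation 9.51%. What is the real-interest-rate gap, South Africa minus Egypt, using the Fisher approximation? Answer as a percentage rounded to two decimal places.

South Africa: 16.6% − 3.7% = 12.900%
Egypt: 11.93% − 9.51% = 2.420%
Differential = 10.480% → 10.48%.

10.48%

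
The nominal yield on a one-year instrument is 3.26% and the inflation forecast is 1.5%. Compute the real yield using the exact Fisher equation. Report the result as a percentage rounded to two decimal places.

1.73%

By the Fisher identity, 1 + r = (1 + i)/(1 + π).
1 + r = 1.03260 / 1.01500 = 1.017340
r = 1.017340 − 1 = 1.7340%, i.e. 1.73%.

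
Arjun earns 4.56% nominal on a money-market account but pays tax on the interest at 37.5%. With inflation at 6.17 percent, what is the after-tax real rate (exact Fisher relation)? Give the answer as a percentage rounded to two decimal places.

After-tax nominal return = 4.56% × (1 − 0.375) = 2.8500%.
1 + r = 1.02850 / 1.06170 = 0.968729
After-tax real rate = 0.968729 − 1 → -3.13%.

-3.13%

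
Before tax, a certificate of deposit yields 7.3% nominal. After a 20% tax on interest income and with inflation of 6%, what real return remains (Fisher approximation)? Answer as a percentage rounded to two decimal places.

-0.16%

After-tax nominal return = 7.3% × (1 − 0.2) = 5.8400%.
r ≈ 5.8400% − 6% → -0.16%.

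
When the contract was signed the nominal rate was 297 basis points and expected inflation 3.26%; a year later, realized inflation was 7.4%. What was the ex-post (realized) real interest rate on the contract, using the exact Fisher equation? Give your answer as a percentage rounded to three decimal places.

-4.125%

Ex-post: (1 + 0.0297)/(1 + 0.0740) − 1 = -4.1248%
So the realized real rate is -4.125%.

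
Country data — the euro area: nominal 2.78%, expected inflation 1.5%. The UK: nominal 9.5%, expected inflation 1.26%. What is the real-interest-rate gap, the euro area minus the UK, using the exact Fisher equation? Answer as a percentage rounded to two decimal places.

-6.88%

The euro area: (1 + 0.0278)/(1 + 0.0150) − 1 = 1.2611%
The UK: (1 + 0.0950)/(1 + 0.0126) − 1 = 8.1375%
Differential = 1.2611% − 8.1375% = -6.8764% → -6.88%.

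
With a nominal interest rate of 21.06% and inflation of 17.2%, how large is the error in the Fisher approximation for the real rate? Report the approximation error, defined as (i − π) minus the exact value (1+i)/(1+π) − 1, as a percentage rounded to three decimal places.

0.566%

Approximate: r ≈ 21.060% − 17.200% = 3.8600%
Exact: (1 + 0.2106)/(1 + 0.1720) − 1 = 3.29352%
Error = 3.8600% − 3.29352% = 0.56648% → 0.566%.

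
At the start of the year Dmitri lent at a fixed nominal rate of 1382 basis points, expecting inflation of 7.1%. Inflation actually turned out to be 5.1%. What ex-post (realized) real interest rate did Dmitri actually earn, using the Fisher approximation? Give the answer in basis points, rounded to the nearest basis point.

Ex-post: 13.82% − 5.1% = 8.720%
So the realized real rate is 872 basis points.

872 basis points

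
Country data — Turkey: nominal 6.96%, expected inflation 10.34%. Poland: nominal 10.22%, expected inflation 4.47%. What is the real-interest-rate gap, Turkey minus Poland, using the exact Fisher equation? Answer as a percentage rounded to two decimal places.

-8.57%

Turkey: (1 + 0.0696)/(1 + 0.1034) − 1 = -3.0633%
Poland: (1 + 0.1022)/(1 + 0.0447) − 1 = 5.5040%
Differential = -3.0633% − 5.5040% = -8.5672% → -8.57%.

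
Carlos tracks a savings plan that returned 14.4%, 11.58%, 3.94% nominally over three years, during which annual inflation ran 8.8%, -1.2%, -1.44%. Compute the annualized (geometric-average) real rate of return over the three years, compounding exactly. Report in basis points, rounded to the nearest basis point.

779 basis points

Compound the nominal returns: 1.1440 × 1.1158 × 1.0394 = 1.32676832.
Compound inflation: 1.0880 × 0.9880 × 0.9856 = 1.05946481.
Deflate: 1.32676832 / 1.05946481 = 1.25230052.
Annualized real rate = 1.25230052^(1/3) − 1 = 7.7878% → 779 basis points.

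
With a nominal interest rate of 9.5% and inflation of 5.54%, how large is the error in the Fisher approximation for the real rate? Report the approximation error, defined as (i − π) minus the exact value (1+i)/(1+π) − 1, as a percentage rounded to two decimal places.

Approximate: r ≈ 9.500% − 5.540% = 3.9600%
Exact: (1 + 0.0950)/(1 + 0.0554) − 1 = 3.7521%
Error = 3.9600% − 3.7521% = 0.2079% → 0.21%.

0.21%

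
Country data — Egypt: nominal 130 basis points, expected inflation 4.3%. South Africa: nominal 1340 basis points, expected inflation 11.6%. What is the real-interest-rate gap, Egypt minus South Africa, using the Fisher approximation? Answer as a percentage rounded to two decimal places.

Egypt: 1.3% − 4.3% = -3.000%
South Africa: 13.4% − 11.6% = 1.800%
Differential = -4.800% → -4.80%.

-4.80%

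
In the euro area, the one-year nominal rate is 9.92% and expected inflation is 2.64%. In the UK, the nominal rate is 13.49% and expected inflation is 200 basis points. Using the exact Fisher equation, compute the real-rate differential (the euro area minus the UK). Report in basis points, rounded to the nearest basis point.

-417 basis points

The euro area: (1 + 0.0992)/(1 + 0.0264) − 1 = 7.0928%
The UK: (1 + 0.1349)/(1 + 0.0200) − 1 = 11.2647%
Differential = 7.0928% − 11.2647% = -4.1720% → -417 basis points.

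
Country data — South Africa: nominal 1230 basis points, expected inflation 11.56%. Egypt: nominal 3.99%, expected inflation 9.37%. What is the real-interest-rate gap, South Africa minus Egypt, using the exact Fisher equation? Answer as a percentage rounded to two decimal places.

South Africa: (1 + 0.1230)/(1 + 0.1156) − 1 = 0.6633%
Egypt: (1 + 0.0399)/(1 + 0.0937) − 1 = -4.9191%
Differential = 0.6633% − (-4.9191%) = 5.5824% → 5.58%.

5.58%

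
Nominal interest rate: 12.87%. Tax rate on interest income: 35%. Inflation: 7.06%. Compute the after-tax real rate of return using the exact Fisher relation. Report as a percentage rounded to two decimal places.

1.22%

After-tax nominal return = 12.87% × (1 − 0.35) = 8.3655%.
1 + r = 1.083655 / 1.07060 = 1.012194
After-tax real rate = 1.012194 − 1 → 1.22%.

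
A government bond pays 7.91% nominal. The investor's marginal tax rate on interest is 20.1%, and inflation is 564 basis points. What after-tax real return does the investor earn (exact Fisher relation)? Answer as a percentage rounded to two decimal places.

0.64%

After-tax nominal return = 7.91% × (1 − 0.201) = 6.32009%.
1 + r = 1.0632009 / 1.05640 = 1.006438
After-tax real rate = 1.006438 − 1 → 0.64%.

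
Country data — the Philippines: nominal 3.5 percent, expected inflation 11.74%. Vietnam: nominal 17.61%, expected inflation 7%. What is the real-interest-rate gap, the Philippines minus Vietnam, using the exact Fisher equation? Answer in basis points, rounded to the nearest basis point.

-1729 basis points

The Philippines: (1 + 0.0350)/(1 + 0.1174) − 1 = -7.3743%
Vietnam: (1 + 0.1761)/(1 + 0.0700) − 1 = 9.9159%
Differential = -7.3743% − 9.9159% = -17.2901% → -1729 basis points.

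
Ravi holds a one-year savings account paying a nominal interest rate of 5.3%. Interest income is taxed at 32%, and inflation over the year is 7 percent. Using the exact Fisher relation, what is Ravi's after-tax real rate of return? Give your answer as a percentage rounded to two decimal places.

After-tax nominal return = 5.3% × (1 − 0.32) = 3.6040%.
1 + r = 1.03604 / 1.07000 = 0.968262
After-tax real rate = 0.968262 − 1 → -3.17%.

-3.17%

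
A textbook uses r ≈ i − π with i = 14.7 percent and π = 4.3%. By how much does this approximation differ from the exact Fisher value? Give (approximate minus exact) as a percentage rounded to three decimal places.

0.429%

Approximate: r ≈ 14.700% − 4.300% = 10.4000%
Exact: (1 + 0.1470)/(1 + 0.0430) − 1 = 9.9712%
Error = 10.4000% − 9.9712% = 0.4288% → 0.429%.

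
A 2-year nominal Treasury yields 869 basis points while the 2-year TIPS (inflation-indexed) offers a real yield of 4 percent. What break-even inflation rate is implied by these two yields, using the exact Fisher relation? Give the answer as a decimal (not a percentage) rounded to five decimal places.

(1 + π) = (1 + i)/(1 + r) = 1.08690 / 1.04000 = 1.045096
Break-even inflation = 1.045096 − 1 → 0.04510.

0.04510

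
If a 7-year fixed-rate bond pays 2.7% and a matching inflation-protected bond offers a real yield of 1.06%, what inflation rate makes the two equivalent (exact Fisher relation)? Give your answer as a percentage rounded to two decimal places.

1.62%

(1 + π) = (1 + i)/(1 + r) = 1.02700 / 1.01060 = 1.016228
Break-even inflation = 1.016228 − 1 → 1.62%.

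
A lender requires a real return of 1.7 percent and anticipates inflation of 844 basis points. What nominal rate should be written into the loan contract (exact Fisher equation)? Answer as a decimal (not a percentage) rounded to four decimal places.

0.1028

(1 + i) = (1 + r)(1 + π) = 1.01700 × 1.08440 = 1.1028348
i = 1.1028348 − 1, so the required nominal rate is 0.1028.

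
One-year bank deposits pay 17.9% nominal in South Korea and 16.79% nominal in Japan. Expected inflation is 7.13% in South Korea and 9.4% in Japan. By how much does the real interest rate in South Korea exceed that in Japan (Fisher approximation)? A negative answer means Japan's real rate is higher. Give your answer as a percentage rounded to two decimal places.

3.38%

South Korea: 17.9% − 7.13% = 10.770%
Japan: 16.79% − 9.4% = 7.390%
Differential = 3.380% → 3.38%.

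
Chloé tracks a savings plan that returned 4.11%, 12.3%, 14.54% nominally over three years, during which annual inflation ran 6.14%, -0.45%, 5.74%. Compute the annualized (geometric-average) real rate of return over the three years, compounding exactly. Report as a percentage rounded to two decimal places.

6.22%

Nominal growth factor = 1.0411 × 1.1230 × 1.1454 = 1.33915048
Price-level growth factor = 1.0614 × 0.9955 × 1.0574 = 1.11727390
Real growth factor = 1.33915048 / 1.11727390 = 1.19858745
Annualized real rate = 1.19858745^(1/3) − 1 = 6.2241% → 6.22%.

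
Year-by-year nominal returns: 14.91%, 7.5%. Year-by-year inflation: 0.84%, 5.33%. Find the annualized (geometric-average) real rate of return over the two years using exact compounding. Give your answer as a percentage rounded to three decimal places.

7.843%

Compound the nominal returns: 1.1491 × 1.0750 = 1.23528250.
Compound inflation: 1.0084 × 1.0533 = 1.06214772.
Deflate: 1.23528250 / 1.06214772 = 1.16300443.
Annualized real rate = 1.16300443^(1/2) − 1 = 7.8427% → 7.843%.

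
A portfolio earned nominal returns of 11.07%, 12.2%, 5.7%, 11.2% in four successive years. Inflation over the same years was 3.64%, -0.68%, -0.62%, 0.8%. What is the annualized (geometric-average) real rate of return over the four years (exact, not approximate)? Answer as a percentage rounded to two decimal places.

9.17%

Nominal growth factor = 1.1107 × 1.1220 × 1.0570 × 1.1120 = 1.46476989
Price-level growth factor = 1.0364 × 0.9932 × 0.9938 × 1.0080 = 1.03115426
Real growth factor = 1.46476989 / 1.03115426 = 1.42051480
Annualized real rate = 1.42051480^(1/4) − 1 = 9.1720% → 9.17%.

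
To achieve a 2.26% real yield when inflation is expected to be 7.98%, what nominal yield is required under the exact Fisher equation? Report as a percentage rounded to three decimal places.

(1 + i) = (1 + r)(1 + π) = 1.02260 × 1.07980 = 1.10420348
i = 1.10420348 − 1, so the required nominal rate is 10.420%.

10.420%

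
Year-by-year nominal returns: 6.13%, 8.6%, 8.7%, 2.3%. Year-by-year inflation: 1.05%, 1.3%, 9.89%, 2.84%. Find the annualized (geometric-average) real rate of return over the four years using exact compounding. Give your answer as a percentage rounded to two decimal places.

Nominal growth factor = 1.0613 × 1.0860 × 1.0870 × 1.0230 = 1.28166099
Price-level growth factor = 1.0105 × 1.0130 × 1.0989 × 1.0284 = 1.15682058
Real growth factor = 1.28166099 / 1.15682058 = 1.10791684
Annualized real rate = 1.10791684^(1/4) − 1 = 2.5951% → 2.60%.

2.60%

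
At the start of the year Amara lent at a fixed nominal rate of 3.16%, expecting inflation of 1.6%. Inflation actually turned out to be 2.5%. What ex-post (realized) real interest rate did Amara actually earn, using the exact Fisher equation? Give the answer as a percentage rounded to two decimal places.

0.64%

Ex-post: (1 + 0.0316)/(1 + 0.0250) − 1 = 0.6439%
So the realized real rate is 0.64%.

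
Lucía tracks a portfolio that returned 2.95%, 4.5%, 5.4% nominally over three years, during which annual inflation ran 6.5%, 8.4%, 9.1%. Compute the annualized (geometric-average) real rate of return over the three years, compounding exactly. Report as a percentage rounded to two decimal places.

Nominal growth factor = 1.0295 × 1.0450 × 1.0540 = 1.13392219
Price-level growth factor = 1.0650 × 1.0840 × 1.0910 = 1.25951586
Real growth factor = 1.13392219 / 1.25951586 = 0.90028417
Annualized real rate = 0.90028417^(1/3) − 1 = -3.4409% → -3.44%.

-3.44%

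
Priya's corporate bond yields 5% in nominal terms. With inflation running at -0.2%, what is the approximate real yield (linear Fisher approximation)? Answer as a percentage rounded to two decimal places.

5.20%

r ≈ i − π = 5% − (-0.2%) = 5.20%.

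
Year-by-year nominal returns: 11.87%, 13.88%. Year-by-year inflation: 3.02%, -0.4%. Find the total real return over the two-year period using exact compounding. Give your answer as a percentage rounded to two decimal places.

Nominal growth factor = 1.1187 × 1.1388 = 1.273976
Price-level growth factor = 1.0302 × 0.9960 = 1.026079
Real growth factor = 1.273976 / 1.026079 = 1.241596
Total real return = 1.241596 − 1 → 24.16%.

24.16%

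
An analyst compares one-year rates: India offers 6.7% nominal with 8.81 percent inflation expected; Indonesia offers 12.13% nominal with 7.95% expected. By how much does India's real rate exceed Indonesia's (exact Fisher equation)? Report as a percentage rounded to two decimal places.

India: (1 + 0.0670)/(1 + 0.0881) − 1 = -1.9392%
Indonesia: (1 + 0.1213)/(1 + 0.0795) − 1 = 3.8722%
Differential = -1.9392% − 3.8722% = -5.8113% → -5.81%.

-5.81%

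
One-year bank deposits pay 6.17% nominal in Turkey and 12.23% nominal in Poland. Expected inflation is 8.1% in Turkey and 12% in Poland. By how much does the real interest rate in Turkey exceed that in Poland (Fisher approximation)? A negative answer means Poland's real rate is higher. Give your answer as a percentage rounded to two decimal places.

Turkey: 6.17% − 8.1% = -1.930%
Poland: 12.23% − 12% = 0.230%
Differential = -2.160% → -2.16%.

-2.16%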